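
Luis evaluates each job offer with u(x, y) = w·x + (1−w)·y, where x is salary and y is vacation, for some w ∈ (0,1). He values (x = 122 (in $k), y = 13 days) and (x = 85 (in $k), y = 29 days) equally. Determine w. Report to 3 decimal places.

w = 0.302

u(122,13) = u(85,29) means w·122 + (1−w)·13 = w·85 + (1−w)·29.
Collecting terms: w·37 = (1−w)·16.
Hence w = 16/(37+16) = 16/53 = 0.302.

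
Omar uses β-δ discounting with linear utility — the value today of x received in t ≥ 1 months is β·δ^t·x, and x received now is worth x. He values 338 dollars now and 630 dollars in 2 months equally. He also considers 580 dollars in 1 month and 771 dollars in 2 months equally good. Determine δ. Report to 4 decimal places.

δ ≈ 0.7523

The second indifference involves only future payoffs, so β cancels: β·δ^1·580 = β·δ^2·771, giving δ = 580/771 = 0.75227.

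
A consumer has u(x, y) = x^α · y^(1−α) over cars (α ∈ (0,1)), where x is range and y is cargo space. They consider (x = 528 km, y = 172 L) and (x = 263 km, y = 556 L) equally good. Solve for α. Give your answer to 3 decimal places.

α ≈ 0.627

Indifference: 528^α · 172^(1−α) = 263^α · 556^(1−α).
Taking logs: α·ln 528 + (1−α)·ln 172 = α·ln 263 + (1−α)·ln 556, i.e. α·0.696942 = (1−α)·1.173274.
So α/(1−α) = (1.173274)/(0.696942) = 1.683460, and α = 1.683460/2.683460 ≈ 0.627.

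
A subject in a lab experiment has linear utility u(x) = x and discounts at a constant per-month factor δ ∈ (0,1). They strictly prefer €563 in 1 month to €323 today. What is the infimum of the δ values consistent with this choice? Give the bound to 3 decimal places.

The preference means 323 < δ·563.
Dividing through by 563 gives δ > 0.57371.

δ > 0.574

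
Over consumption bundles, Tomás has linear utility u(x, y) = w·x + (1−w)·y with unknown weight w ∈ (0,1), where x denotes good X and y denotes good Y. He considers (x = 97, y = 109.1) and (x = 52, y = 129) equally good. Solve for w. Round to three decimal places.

w = 0.307

u(97,109.1) = u(52,129) means w·97 + (1−w)·109.1 = w·52 + (1−w)·129.
Collecting terms: w·45 = (1−w)·19.9.
So w/(1−w) = 19.9/45 = 0.4422, giving w = 19.9/(45+19.9) = 0.307.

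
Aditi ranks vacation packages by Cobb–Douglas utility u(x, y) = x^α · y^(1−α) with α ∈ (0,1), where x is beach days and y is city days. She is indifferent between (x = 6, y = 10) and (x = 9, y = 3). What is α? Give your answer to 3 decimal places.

Set the two utilities equal: 6^α·10^(1−α) = 9^α·3^(1−α).
(6/9)^α = (3/10)^(1−α); take logs: α·ln(6/9) = (1−α)·ln(3/10), i.e. α·-0.405465 = (1−α)·-1.203973.
Thus α·(-1.609438) = -1.203973, so α = -1.203973/-1.609438 ≈ 0.748.

α ≈ 0.748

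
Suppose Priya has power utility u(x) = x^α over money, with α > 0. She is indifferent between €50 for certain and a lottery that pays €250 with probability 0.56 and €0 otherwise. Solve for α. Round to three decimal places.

Since u(0) = 0, the lottery's EU is 0.56·250^α.
Indifference: 50^α = 0.56·250^α, so (50/250)^α = 0.56.
α = ln(0.56) / ln(50/250) = -0.579818/-1.609438 ≈ 0.360.

α ≈ 0.360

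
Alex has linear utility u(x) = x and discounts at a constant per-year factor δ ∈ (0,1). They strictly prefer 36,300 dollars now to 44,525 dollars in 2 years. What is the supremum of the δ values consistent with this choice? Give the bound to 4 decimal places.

The preference means 36300 > δ^2·44525.
So δ^2 < 36300/44525 = 0.81527; taking the square root of both positive sides preserves the inequality.
δ < (36300/44525)^(1/2) ≈ 0.9029.

δ < 0.9029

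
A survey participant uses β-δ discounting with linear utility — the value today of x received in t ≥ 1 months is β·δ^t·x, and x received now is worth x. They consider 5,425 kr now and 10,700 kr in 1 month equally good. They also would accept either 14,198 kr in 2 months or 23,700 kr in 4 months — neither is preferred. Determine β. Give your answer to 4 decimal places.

From the later pair, β·δ^2·14198 = β·δ^4·23700; dividing through, δ^2 = 14198/23700 = 0.59907, so δ = 0.77400.
Now use the now-vs-future pair: 5425 = β·δ·10700 gives β = 5425/(0.77400·10700) ≈ 0.6551.

β ≈ 0.6551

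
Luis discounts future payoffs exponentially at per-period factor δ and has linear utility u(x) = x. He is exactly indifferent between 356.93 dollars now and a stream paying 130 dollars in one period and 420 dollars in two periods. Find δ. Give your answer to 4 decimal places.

δ ≈ 0.7800

Equating present values: 356.93 = 130δ + 420δ².
Rearranged: 420δ² + 130δ − 356.93 = 0.
The positive root is δ = [−130 + √(130² + 4·420·356.93)] / (2·420) = (−130 + 785.202)/840 ≈ 0.7800.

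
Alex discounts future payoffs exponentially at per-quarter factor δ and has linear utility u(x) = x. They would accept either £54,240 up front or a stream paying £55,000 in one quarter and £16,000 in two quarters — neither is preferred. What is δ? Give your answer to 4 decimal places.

δ ≈ 0.8000

Equating present values: 54240 = 55000δ + 16000δ².
Rearranged: 16000δ² + 55000δ − 54240 = 0.
The positive root is δ = [−55000 + √(55000² + 4·16000·54240)] / (2·16000) = (−55000 + 80600.000)/32000 ≈ 0.8000.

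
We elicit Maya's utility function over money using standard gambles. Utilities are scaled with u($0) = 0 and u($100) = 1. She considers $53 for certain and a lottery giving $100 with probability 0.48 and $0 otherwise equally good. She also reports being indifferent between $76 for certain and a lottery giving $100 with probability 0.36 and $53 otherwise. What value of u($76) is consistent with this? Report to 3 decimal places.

The first gamble pins u($53): it must equal 0.48·1 + 0.52·0 = 0.48.
Chaining: u($76) = 0.36·1.00 + 0.64·0.48 = 0.6672.

0.667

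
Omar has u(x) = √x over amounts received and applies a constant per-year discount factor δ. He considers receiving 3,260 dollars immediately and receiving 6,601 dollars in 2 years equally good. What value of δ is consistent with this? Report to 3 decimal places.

δ ≈ 0.838

Equating discounted utilities: u(3260) = δ^2·u(6601) ⇒ δ^2 = u(3260)/u(6601).
With u(x) = √x: δ^2 = √3260/√6601 = √(3260/6601) = 0.70275.
So δ = 0.70275^(1/2) ≈ 0.838.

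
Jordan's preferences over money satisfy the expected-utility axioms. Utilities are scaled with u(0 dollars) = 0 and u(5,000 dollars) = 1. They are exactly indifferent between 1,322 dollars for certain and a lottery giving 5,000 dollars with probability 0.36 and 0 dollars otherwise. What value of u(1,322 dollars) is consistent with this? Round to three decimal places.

The indifference gives u(1,322 dollars) = 0.36·u(5,000 dollars) + 0.64·u(0 dollars) = 0.36·1 + 0.64·0 = 0.36.

0.360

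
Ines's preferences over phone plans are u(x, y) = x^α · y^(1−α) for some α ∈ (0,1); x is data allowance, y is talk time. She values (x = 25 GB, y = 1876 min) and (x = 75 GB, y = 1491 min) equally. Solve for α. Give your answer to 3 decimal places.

Set the two utilities equal: 25^α·1876^(1−α) = 75^α·1491^(1−α).
(25/75)^α = (1491/1876)^(1−α); take logs: α·ln(25/75) = (1−α)·ln(1491/1876), i.e. α·-1.098612 = (1−α)·-0.229695.
Thus α·(-1.328307) = -0.229695, so α = -0.229695/-1.328307 ≈ 0.173.

α ≈ 0.173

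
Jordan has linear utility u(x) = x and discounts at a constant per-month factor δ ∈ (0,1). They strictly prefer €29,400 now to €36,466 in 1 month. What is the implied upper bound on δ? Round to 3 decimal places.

Comparing present values: 29400 > δ·36466.
Dividing through by 36466 gives δ < 0.80623.

δ < 0.806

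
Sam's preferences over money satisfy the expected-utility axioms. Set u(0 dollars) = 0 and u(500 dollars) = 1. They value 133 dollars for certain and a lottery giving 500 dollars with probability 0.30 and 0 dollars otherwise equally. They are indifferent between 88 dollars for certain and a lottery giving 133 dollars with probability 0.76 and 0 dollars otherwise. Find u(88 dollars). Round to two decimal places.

0.23

The first gamble pins u(133 dollars): it must equal 0.30·1 + 0.70·0 = 0.30.
The second indifference gives u(88 dollars) = 0.76·u(133 dollars) + 0.24·u(0 dollars) = 0.76·0.30 + 0.24·0.00 = 0.2280.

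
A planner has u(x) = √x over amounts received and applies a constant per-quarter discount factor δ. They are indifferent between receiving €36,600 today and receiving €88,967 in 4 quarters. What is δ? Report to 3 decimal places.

δ ≈ 0.895

Equating discounted utilities: u(36600) = δ^4·u(88967) ⇒ δ^4 = u(36600)/u(88967).
Since u(x) = √x, δ^4 = √(36600/88967) = 0.64140.
Taking the 4th root: δ = 0.64140^(1/4) ≈ 0.895.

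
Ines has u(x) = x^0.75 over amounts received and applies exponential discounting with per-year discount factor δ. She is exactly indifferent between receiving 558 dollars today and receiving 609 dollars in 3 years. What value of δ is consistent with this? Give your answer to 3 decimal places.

Indifference means u(558) = δ^3 · u(609), so δ^3 = u(558)/u(609).
With u(x) = x^0.75: δ^3 = 558^0.75/609^0.75 = (558/609)^0.75 = 0.93651.
So δ = 0.93651^(1/3) ≈ 0.978.

δ ≈ 0.978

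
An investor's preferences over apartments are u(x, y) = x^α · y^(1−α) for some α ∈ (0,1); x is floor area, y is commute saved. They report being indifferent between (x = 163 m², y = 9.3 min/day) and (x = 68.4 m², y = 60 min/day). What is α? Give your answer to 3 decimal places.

Indifference: 163^α · 9.3^(1−α) = 68.4^α · 60^(1−α).
(163/68.4)^α = (60/9.3)^(1−α); take logs: α·ln(163/68.4) = (1−α)·ln(60/9.3), i.e. α·0.868377 = (1−α)·1.864330.
Thus α·(2.732707) = 1.864330, so α = 1.864330/2.732707 ≈ 0.682.

α ≈ 0.682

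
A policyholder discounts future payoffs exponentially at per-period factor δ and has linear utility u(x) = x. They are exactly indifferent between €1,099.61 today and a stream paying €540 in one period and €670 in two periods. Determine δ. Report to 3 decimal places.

δ ≈ 0.940

The stream is worth 540δ + 670δ² today, so 540δ + 670δ² = 1099.61.
That is, 670δ² + 540δ − 1099.61 = 0, a quadratic in δ.
The positive root is δ = [−540 + √(540² + 4·670·1099.61)] / (2·670) = (−540 + 1799.599)/1340 ≈ 0.940.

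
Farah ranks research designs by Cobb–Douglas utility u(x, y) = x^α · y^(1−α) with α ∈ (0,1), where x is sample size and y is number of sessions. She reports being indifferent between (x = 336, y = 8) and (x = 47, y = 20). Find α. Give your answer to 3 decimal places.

Indifference: 336^α · 8^(1−α) = 47^α · 20^(1−α).
(336/47)^α = (20/8)^(1−α); take logs: α·ln(336/47) = (1−α)·ln(20/8), i.e. α·1.966964 = (1−α)·0.916291.
So α/(1−α) = (0.916291)/(1.966964) = 0.465840, and α = 0.465840/1.465840 ≈ 0.318.

α ≈ 0.318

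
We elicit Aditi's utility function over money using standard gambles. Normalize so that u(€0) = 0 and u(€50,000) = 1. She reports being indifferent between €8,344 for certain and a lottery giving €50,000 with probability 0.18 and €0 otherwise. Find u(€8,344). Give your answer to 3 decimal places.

0.180

By the standard-gamble method, u(€8,344) is just the indifference probability on the best outcome: 0.18.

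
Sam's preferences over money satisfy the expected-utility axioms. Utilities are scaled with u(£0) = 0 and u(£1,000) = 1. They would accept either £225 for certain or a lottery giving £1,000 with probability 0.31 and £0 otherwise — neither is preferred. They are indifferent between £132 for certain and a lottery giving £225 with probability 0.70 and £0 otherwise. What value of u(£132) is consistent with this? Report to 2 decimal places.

0.22

First, u(£225) = 0.31·u(£1,000) + 0.69·u(£0) = 0.31.
The second indifference gives u(£132) = 0.70·u(£225) + 0.30·u(£0) = 0.70·0.31 + 0.30·0.00 = 0.2170.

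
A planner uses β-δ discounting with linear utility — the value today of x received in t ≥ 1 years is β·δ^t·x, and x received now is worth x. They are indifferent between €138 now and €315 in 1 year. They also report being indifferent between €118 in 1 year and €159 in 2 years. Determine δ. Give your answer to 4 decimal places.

δ ≈ 0.7421

Both payoffs in the second observation are in the future, so β drops out: δ^1·118 = δ^2·159 ⇒ δ = 118/159 = 0.74214.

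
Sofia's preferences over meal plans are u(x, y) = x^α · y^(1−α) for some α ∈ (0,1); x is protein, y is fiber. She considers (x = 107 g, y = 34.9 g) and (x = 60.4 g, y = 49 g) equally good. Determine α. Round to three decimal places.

α ≈ 0.372

Set the two utilities equal: 107^α·34.9^(1−α) = 60.4^α·49^(1−α).
(107/60.4)^α = (49/34.9)^(1−α); take logs: α·ln(107/60.4) = (1−α)·ln(49/34.9), i.e. α·0.571840 = (1−α)·0.339333.
With A = 0.571840 and B = 0.339333: α·A = (1−α)·B, so α = B/(A+B) = 0.339333/0.911173 ≈ 0.372.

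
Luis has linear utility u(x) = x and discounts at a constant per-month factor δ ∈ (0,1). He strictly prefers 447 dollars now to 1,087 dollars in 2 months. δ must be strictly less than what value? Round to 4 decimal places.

δ < 0.6413

Under u(x) = x this choice says 447 > δ^2·1087.
Dividing by 1087: δ^2 < 0.41122. Both sides are positive, so the square root keeps the direction.
δ < 0.41122^(1/2) = 0.6413.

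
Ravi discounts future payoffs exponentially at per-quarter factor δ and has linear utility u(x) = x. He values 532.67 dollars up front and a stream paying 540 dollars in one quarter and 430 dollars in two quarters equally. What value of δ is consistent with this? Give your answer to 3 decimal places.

δ ≈ 0.650

Equating present values: 532.67 = 540δ + 430δ².
So 430δ² + 540δ − 532.67 = 0.
By the quadratic formula (taking the positive root), δ = (−540 + √1207792.40) / 860 ≈ 0.650.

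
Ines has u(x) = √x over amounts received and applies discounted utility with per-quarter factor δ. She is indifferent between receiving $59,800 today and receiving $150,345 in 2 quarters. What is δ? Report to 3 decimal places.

δ ≈ 0.794

Indifference means u(59800) = δ^2 · u(150345), so δ^2 = u(59800)/u(150345).
Since u(x) = √x, δ^2 = √(59800/150345) = 0.63068.
So δ = 0.63068^(1/2) ≈ 0.794.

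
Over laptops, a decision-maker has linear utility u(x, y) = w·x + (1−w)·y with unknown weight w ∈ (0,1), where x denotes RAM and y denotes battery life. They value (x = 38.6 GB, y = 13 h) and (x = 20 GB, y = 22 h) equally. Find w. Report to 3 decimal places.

Equating utilities: w·38.6 + (1−w)·13 = w·20 + (1−w)·22.
w·(38.6−20) = (1−w)·(22−13), i.e. w·18.6 = (1−w)·9.
Hence w = 9/(18.6+9) = 9/27.6 = 0.326.

w = 0.326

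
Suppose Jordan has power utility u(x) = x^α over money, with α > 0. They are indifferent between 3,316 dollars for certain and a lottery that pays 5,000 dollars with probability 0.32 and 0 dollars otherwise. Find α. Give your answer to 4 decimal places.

The lottery's expected utility is 0.32·u(5000) + 0.68·u(0) = 0.32·5000^α (since u(0) = 0 for α > 0).
Setting u(3316) equal to that: 3316^α = 0.32·5000^α ⇒ (3316/5000)^α = 0.32.
α = ln(0.32) / ln(3316/5000) = -1.1394343/-0.4106787 ≈ 2.7745.

α ≈ 2.7745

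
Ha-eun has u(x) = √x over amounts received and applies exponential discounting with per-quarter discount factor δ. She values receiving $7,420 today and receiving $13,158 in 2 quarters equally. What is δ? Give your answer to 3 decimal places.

δ ≈ 0.867

Indifference means u(7420) = δ^2 · u(13158), so δ^2 = u(7420)/u(13158).
Since u(x) = √x, δ^2 = √(7420/13158) = 0.75094.
Hence δ = (0.75094)^(1/2) = 0.86657.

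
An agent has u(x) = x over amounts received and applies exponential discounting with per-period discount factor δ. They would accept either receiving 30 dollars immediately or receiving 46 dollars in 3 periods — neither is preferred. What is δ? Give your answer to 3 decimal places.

Indifference means u(30) = δ^3 · u(46), so δ^3 = u(30)/u(46).
With u(x) = x: δ^3 = 30/46 = 0.65217.
Taking the cube root: δ = 0.65217^(1/3) ≈ 0.867.

δ ≈ 0.867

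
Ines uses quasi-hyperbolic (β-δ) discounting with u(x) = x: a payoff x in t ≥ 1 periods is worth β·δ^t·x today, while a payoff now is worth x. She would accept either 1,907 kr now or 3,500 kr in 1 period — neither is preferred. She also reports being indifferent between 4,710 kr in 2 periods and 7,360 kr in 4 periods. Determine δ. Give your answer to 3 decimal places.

Both payoffs in the second observation are in the future, so β drops out: δ^2·4710 = δ^4·7360 ⇒ δ^2 = 4710/7360 = 0.63995, so δ = 0.79997.

δ ≈ 0.800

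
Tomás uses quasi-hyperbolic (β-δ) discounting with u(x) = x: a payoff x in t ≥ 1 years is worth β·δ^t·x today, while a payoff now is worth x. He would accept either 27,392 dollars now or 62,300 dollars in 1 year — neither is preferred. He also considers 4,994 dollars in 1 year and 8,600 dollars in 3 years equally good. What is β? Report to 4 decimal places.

β ≈ 0.5770

From the later pair, β·δ^1·4994 = β·δ^3·8600; dividing through, δ^2 = 4994/8600 = 0.58070, so δ = 0.76204.
The first indifference: 27392 = β·δ·62300, so β = 27392/(δ·62300) = 27392/(0.76204·62300) ≈ 0.5770.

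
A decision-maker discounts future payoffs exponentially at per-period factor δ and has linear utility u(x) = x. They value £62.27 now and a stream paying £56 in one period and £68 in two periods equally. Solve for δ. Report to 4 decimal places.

δ ≈ 0.6300

Equating present values: 62.27 = 56δ + 68δ².
Rearranged: 68δ² + 56δ − 62.27 = 0.
δ = (−56 + √(56² + 4·68·62.27)) / (2·68) = (−56 + √20073.44) / 136 ≈ 0.6300.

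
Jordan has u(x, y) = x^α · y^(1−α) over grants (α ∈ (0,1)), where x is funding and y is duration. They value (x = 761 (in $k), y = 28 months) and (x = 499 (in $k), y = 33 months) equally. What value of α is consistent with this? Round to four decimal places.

Indifference: 761^α · 28^(1−α) = 499^α · 33^(1−α).
(761/499)^α = (33/28)^(1−α); take logs: α·ln(761/499) = (1−α)·ln(33/28), i.e. α·0.4220273 = (1−α)·0.1643031.
With A = 0.4220273 and B = 0.1643031: α·A = (1−α)·B, so α = B/(A+B) = 0.1643031/0.5863304 ≈ 0.2802.

α ≈ 0.2802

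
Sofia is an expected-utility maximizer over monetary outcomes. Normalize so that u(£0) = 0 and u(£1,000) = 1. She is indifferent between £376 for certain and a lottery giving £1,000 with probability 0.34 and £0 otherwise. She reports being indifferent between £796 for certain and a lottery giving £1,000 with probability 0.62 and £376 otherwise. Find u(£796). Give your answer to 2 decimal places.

The first gamble pins u(£376): it must equal 0.34·1 + 0.66·0 = 0.34.
Then u(£796) = 0.62·u(£1,000) + 0.38·u(£376) = 0.62·1.00 + 0.38·0.34 = 0.7492.

0.75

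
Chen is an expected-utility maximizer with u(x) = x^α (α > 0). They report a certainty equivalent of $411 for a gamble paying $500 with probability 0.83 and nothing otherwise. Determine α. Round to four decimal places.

Since u(0) = 0, the lottery's EU is 0.83·500^α.
Setting u(411) equal to that: 411^α = 0.83·500^α ⇒ (411/500)^α = 0.83.
Taking logs: α·ln(411/500) = ln(0.83), so α = -0.1863296 / -0.1960149 ≈ 0.9506.

α ≈ 0.9506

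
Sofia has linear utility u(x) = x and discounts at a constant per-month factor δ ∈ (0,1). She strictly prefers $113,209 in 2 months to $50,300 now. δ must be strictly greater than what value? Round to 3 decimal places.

The preference means 50300 < δ^2·113209.
Dividing by 113209: δ^2 > 0.44431. Both sides are positive, so the square root keeps the direction.
δ > (50300/113209)^(1/2) ≈ 0.667.

δ > 0.667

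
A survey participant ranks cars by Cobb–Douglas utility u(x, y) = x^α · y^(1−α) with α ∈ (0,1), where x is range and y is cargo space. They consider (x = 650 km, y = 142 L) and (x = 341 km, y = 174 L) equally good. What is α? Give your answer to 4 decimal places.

Set the two utilities equal: 650^α·142^(1−α) = 341^α·174^(1−α).
Taking logs: α·ln 650 + (1−α)·ln 142 = α·ln 341 + (1−α)·ln 174, i.e. α·0.6450899 = (1−α)·0.2032282.
Thus α·(0.8483181) = 0.2032282, so α = 0.2032282/0.8483181 ≈ 0.2396.

α ≈ 0.2396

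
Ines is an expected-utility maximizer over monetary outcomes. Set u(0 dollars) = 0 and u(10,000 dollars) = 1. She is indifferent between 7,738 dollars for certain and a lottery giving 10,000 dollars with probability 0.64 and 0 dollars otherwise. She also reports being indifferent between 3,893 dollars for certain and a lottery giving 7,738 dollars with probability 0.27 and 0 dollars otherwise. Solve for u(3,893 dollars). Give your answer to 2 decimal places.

0.17

From the first indifference, u(7,738 dollars) = 0.64·u(10,000 dollars) + 0.36·u(0 dollars) = 0.64·1 + 0.36·0 = 0.64.
Chaining: u(3,893 dollars) = 0.27·0.64 + 0.73·0.00 = 0.1728.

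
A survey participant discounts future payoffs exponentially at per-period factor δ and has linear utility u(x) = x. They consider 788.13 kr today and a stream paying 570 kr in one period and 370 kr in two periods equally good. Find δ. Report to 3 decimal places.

Present value of the stream is 570·δ + 370·δ². Indifference gives 570δ + 370δ² = 788.13.
That is, 370δ² + 570δ − 788.13 = 0, a quadratic in δ.
δ = (−570 + √(570² + 4·370·788.13)) / (2·370) = (−570 + √1491332.40) / 740 ≈ 0.880.

δ ≈ 0.880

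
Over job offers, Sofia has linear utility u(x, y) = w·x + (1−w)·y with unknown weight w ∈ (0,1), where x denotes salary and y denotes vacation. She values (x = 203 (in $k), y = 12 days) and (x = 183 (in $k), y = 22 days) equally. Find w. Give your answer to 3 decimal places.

w = 0.333

Indifference: w·203 + (1−w)·12 = w·183 + (1−w)·22.
Rearranging, 20·w − 10·(1−w) = 0.
Hence w = 10/(20+10) = 10/30 = 0.333.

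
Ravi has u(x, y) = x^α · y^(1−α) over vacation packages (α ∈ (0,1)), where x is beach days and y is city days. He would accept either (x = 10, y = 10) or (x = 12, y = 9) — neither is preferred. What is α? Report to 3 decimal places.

α ≈ 0.366

Indifference: 10^α · 10^(1−α) = 12^α · 9^(1−α).
Taking logs: α·ln 10 + (1−α)·ln 10 = α·ln 12 + (1−α)·ln 9, i.e. α·-0.182322 = (1−α)·-0.105361.
With A = -0.182322 and B = -0.105361: α·A = (1−α)·B, so α = B/(A+B) = -0.105361/-0.287683 ≈ 0.366.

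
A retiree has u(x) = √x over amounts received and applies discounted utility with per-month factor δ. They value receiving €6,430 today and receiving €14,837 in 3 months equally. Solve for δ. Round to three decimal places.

Equating discounted utilities: u(6430) = δ^3·u(14837) ⇒ δ^3 = u(6430)/u(14837).
With u(x) = √x: δ^3 = √6430/√14837 = √(6430/14837) = 0.65831.
Hence δ = (0.65831)^(1/3) = 0.86992.

δ ≈ 0.870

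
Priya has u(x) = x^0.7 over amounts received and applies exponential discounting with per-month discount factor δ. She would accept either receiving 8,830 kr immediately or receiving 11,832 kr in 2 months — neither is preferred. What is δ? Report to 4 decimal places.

δ ≈ 0.9026

Indifference means u(8830) = δ^2 · u(11832), so δ^2 = u(8830)/u(11832).
Since u(x) = x^0.7, δ^2 = (8830/11832)^0.7 = 0.74628^0.7 = 0.81476.
So δ = 0.81476^(1/2) ≈ 0.9026.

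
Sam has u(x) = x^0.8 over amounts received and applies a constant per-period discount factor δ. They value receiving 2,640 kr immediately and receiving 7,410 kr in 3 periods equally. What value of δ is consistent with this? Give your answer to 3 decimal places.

The payoff in 3 periods is discounted by δ^3, so u(2640) = δ^3·u(7410) and δ^3 = u(2640)/u(7410).
With u(x) = x^0.8: δ^3 = 2640^0.8/7410^0.8 = (2640/7410)^0.8 = 0.43795.
Hence δ = (0.43795)^(1/3) = 0.75941.

δ ≈ 0.759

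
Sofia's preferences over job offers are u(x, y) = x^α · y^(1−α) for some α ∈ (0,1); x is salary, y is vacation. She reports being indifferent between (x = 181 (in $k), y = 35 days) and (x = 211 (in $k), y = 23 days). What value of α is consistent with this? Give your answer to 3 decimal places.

The Cobb–Douglas utilities coincide, so 181^α·35^(1−α) = 211^α·23^(1−α).
Rearrange to (181/211)^α = (23/35)^(1−α) and take logs: α·-0.153361 = (1−α)·-0.419854.
With A = -0.153361 and B = -0.419854: α·A = (1−α)·B, so α = B/(A+B) = -0.419854/-0.573215 ≈ 0.732.

α ≈ 0.732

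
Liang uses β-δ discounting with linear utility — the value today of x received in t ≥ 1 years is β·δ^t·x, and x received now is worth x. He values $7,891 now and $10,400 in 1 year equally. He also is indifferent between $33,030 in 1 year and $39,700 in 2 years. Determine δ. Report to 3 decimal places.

From the later pair, β·δ^1·33030 = β·δ^2·39700; dividing through, δ = 33030/39700 = 0.83199.

δ ≈ 0.832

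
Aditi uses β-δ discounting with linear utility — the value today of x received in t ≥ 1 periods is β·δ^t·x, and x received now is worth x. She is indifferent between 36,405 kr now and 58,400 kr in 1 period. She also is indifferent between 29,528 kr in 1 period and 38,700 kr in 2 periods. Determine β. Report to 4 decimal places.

β ≈ 0.8170

Both payoffs in the second observation are in the future, so β drops out: δ^1·29528 = δ^2·38700 ⇒ δ = 29528/38700 = 0.76300.
Now use the now-vs-future pair: 36405 = β·δ·58400 gives β = 36405/(0.76300·58400) ≈ 0.8170.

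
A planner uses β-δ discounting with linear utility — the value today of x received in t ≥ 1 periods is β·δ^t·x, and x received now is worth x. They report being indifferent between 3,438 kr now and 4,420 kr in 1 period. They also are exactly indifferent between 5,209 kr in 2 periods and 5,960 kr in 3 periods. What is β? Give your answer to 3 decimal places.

β ≈ 0.890

From the later pair, β·δ^2·5209 = β·δ^3·5960; dividing through, δ = 5209/5960 = 0.87399.
Substituting δ into 3438 = β·δ·4420: β = 3438/(3863.050) ≈ 0.890.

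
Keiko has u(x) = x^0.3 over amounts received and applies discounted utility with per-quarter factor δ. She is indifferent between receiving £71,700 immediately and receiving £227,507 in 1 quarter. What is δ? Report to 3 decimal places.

Indifference means u(71700) = δ · u(227507), so δ = u(71700)/u(227507).
Since u(x) = x^0.3, δ = (71700/227507)^0.3 = 0.31516^0.3 = 0.70722.

δ ≈ 0.707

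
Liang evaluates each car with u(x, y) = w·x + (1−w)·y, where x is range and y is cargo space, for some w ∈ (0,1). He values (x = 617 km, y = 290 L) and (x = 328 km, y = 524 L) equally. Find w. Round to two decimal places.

w = 0.45

u(617,290) = u(328,524) means w·617 + (1−w)·290 = w·328 + (1−w)·524.
Collecting terms: w·289 = (1−w)·234.
So w/(1−w) = 234/289 = 0.8097, giving w = 234/(289+234) = 0.45.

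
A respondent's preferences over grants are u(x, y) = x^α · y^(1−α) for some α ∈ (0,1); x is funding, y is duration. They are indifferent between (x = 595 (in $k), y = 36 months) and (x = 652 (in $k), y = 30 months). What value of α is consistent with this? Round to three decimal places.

α ≈ 0.666

Indifference: 595^α · 36^(1−α) = 652^α · 30^(1−α).
Taking logs: α·ln 595 + (1−α)·ln 36 = α·ln 652 + (1−α)·ln 30, i.e. α·-0.091483 = (1−α)·-0.182322.
Thus α·(-0.273805) = -0.182322, so α = -0.182322/-0.273805 ≈ 0.666.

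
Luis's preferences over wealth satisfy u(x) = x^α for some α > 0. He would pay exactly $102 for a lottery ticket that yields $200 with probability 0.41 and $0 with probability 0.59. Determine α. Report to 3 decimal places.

α ≈ 1.324

The lottery's expected utility is 0.41·u(200) + 0.59·u(0) = 0.41·200^α (since u(0) = 0 for α > 0).
Setting u(102) equal to that: 102^α = 0.41·200^α ⇒ (102/200)^α = 0.41.
Take logs: α = ln 0.41 / ln(102/200) ≈ 1.32413.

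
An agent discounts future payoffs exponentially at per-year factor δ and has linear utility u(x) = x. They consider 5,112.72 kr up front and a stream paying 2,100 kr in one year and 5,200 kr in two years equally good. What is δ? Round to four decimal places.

Equating present values: 5112.72 = 2100δ + 5200δ².
Rearranged: 5200δ² + 2100δ − 5112.72 = 0.
The positive root is δ = [−2100 + √(2100² + 4·5200·5112.72)] / (2·5200) = (−2100 + 10524.000)/10400 ≈ 0.8100.

δ ≈ 0.8100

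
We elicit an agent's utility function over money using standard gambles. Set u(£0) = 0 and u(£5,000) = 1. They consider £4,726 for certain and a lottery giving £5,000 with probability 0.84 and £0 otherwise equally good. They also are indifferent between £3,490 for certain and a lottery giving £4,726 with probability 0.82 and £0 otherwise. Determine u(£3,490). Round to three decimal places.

0.689

From the first indifference, u(£4,726) = 0.84·u(£5,000) + 0.16·u(£0) = 0.84·1 + 0.16·0 = 0.84.
The second indifference gives u(£3,490) = 0.82·u(£4,726) + 0.18·u(£0) = 0.82·0.84 + 0.18·0.00 = 0.6888.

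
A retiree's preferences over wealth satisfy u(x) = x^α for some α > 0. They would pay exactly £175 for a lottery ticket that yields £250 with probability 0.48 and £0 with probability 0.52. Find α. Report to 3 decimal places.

α ≈ 2.058

Since u(0) = 0, the lottery's EU is 0.48·250^α.
Setting u(175) equal to that: 175^α = 0.48·250^α ⇒ (175/250)^α = 0.48.
Take logs: α = ln 0.48 / ln(175/250) ≈ 2.05781.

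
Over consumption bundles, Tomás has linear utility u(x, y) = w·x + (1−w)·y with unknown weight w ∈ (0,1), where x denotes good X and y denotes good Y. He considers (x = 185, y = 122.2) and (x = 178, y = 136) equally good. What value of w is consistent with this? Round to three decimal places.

w = 0.663

u(185,122.2) = u(178,136) means w·185 + (1−w)·122.2 = w·178 + (1−w)·136.
w·(185−178) = (1−w)·(136−122.2), i.e. w·7 = (1−w)·13.8.
Hence w = 13.8/(7+13.8) = 13.8/20.8 = 0.663.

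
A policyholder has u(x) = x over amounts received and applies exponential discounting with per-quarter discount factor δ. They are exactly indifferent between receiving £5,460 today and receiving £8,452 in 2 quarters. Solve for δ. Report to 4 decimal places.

Equating discounted utilities: u(5460) = δ^2·u(8452) ⇒ δ^2 = u(5460)/u(8452).
With u(x) = x: δ^2 = 5460/8452 = 0.64600.
Taking the square root: δ = 0.64600^(1/2) ≈ 0.8037.

δ ≈ 0.8037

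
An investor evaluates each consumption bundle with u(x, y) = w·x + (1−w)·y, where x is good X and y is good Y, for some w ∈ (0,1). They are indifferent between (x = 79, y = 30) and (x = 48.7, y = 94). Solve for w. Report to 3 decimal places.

w = 0.679

Equating utilities: w·79 + (1−w)·30 = w·48.7 + (1−w)·94.
Rearranging, 30.3·w − 64·(1−w) = 0.
So w/(1−w) = 64/30.3 = 2.1122, giving w = 64/(30.3+64) = 0.679.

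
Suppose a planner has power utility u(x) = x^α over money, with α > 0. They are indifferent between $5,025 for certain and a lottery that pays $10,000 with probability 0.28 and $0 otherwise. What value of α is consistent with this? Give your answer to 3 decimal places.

α ≈ 1.850

The lottery's expected utility is 0.28·u(10000) + 0.72·u(0) = 0.28·10000^α (since u(0) = 0 for α > 0).
Equating: 5025^α = 0.28·10000^α, i.e. 0.5025^α = 0.28.
Taking logs: α·ln(5025/10000) = ln(0.28), so α = -1.272966 / -0.688160 ≈ 1.850.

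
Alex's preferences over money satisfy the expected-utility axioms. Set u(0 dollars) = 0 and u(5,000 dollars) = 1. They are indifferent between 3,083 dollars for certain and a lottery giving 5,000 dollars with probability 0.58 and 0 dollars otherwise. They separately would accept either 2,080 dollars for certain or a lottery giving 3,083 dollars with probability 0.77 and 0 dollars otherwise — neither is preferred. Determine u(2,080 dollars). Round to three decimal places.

0.447

First, u(3,083 dollars) = 0.58·u(5,000 dollars) + 0.42·u(0 dollars) = 0.58.
Chaining: u(2,080 dollars) = 0.77·0.58 + 0.23·0.00 = 0.4466.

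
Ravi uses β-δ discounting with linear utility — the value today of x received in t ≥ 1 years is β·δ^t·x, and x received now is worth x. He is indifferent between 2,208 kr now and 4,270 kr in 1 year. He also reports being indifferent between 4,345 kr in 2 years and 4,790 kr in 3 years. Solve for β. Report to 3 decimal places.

The second indifference involves only future payoffs, so β cancels: β·δ^2·4345 = β·δ^3·4790, giving δ = 4345/4790 = 0.90710.
Substituting δ into 2208 = β·δ·4270: β = 2208/(3873.309) ≈ 0.570.

β ≈ 0.570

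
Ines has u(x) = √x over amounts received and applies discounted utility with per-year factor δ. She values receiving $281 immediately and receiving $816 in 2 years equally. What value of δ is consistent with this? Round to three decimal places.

δ ≈ 0.766

The payoff in 2 years is discounted by δ^2, so u(281) = δ^2·u(816) and δ^2 = u(281)/u(816).
Since u(x) = √x, δ^2 = √(281/816) = 0.58682.
Hence δ = (0.58682)^(1/2) = 0.76604.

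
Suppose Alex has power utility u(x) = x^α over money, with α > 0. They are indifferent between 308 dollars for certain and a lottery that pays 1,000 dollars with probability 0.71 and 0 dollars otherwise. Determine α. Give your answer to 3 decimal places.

α ≈ 0.291

The lottery's expected utility is 0.71·u(1000) + 0.29·u(0) = 0.71·1000^α (since u(0) = 0 for α > 0).
Equating: 308^α = 0.71·1000^α, i.e. 0.3080^α = 0.71.
Take logs: α = ln 0.71 / ln(308/1000) ≈ 0.29082.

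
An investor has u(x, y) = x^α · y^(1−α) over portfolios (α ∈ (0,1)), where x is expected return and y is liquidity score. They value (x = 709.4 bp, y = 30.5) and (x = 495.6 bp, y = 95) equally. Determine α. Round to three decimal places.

The Cobb–Douglas utilities coincide, so 709.4^α·30.5^(1−α) = 495.6^α·95^(1−α).
Rearrange to (709.4/495.6)^α = (95/30.5)^(1−α) and take logs: α·0.358650 = (1−α)·1.136150.
So α/(1−α) = (1.136150)/(0.358650) = 3.167852, and α = 3.167852/4.167852 ≈ 0.760.

α ≈ 0.760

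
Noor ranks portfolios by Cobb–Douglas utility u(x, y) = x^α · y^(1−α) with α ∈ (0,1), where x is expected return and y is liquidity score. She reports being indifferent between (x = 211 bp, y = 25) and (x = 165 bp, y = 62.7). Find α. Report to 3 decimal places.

Set the two utilities equal: 211^α·25^(1−α) = 165^α·62.7^(1−α).
Taking logs: α·ln 211 + (1−α)·ln 25 = α·ln 165 + (1−α)·ln 62.7, i.e. α·0.245913 = (1−α)·0.919486.
With A = 0.245913 and B = 0.919486: α·A = (1−α)·B, so α = B/(A+B) = 0.919486/1.165399 ≈ 0.789.

α ≈ 0.789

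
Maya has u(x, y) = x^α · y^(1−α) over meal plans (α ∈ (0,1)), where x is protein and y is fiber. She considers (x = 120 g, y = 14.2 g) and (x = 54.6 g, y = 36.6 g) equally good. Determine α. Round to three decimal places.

α ≈ 0.546

Set the two utilities equal: 120^α·14.2^(1−α) = 54.6^α·36.6^(1−α).
Taking logs: α·ln 120 + (1−α)·ln 14.2 = α·ln 54.6 + (1−α)·ln 36.6, i.e. α·0.787458 = (1−α)·0.946806.
So α/(1−α) = (0.946806)/(0.787458) = 1.202357, and α = 1.202357/2.202357 ≈ 0.546.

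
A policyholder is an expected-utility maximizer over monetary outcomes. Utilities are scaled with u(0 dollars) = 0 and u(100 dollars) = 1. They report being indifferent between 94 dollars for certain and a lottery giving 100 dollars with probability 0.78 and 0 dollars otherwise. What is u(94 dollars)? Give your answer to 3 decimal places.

By the standard-gamble method, u(94 dollars) is just the indifference probability on the best outcome: 0.78.

0.780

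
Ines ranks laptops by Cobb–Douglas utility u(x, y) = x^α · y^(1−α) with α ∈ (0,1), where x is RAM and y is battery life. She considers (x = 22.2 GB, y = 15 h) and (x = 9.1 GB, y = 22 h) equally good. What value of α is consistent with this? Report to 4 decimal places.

α ≈ 0.3004

Indifference: 22.2^α · 15^(1−α) = 9.1^α · 22^(1−α).
Rearrange to (22.2/9.1)^α = (22/15)^(1−α) and take logs: α·0.8918179 = (1−α)·0.3829923.
Thus α·(1.2748102) = 0.3829923, so α = 0.3829923/1.2748102 ≈ 0.3004.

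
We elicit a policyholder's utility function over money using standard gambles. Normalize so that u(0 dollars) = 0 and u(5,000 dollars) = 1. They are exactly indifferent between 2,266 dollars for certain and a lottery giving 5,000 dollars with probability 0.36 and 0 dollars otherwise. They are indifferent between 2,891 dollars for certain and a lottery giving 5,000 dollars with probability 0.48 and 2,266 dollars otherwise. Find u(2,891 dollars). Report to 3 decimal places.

0.667

From the first indifference, u(2,266 dollars) = 0.36·u(5,000 dollars) + 0.64·u(0 dollars) = 0.36·1 + 0.64·0 = 0.36.
Chaining: u(2,891 dollars) = 0.48·1.00 + 0.52·0.36 = 0.6672.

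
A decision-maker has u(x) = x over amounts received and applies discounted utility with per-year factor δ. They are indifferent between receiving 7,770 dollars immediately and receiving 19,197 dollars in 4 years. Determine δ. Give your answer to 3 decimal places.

δ ≈ 0.798

Indifference means u(7770) = δ^4 · u(19197), so δ^4 = u(7770)/u(19197).
With u(x) = x: δ^4 = 7770/19197 = 0.40475.
So δ = 0.40475^(1/4) ≈ 0.798.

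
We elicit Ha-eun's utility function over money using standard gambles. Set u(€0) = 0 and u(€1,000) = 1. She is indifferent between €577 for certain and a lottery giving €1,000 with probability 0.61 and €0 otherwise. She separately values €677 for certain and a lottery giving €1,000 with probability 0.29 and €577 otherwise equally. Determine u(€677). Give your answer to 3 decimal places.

0.723

First, u(€577) = 0.61·u(€1,000) + 0.39·u(€0) = 0.61.
Chaining: u(€677) = 0.29·1.00 + 0.71·0.61 = 0.7231.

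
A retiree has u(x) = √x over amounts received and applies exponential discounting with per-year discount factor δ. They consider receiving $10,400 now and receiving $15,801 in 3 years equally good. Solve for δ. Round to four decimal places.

δ ≈ 0.9327

The payoff in 3 years is discounted by δ^3, so u(10400) = δ^3·u(15801) and δ^3 = u(10400)/u(15801).
With u(x) = √x: δ^3 = √10400/√15801 = √(10400/15801) = 0.81129.
Hence δ = (0.81129)^(1/3) = 0.932663.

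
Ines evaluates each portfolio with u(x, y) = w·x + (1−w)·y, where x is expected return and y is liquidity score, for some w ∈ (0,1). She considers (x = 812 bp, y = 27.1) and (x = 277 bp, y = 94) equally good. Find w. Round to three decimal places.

Indifference: w·812 + (1−w)·27.1 = w·277 + (1−w)·94.
w·(812−277) = (1−w)·(94−27.1), i.e. w·535 = (1−w)·66.9.
The marginal rate of substitution is 66.9/535, so w = 66.9/(535+66.9) = 0.111.

w = 0.111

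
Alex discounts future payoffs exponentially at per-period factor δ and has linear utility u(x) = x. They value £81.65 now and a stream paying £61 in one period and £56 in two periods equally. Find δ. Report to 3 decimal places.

δ ≈ 0.780

Equating present values: 81.65 = 61δ + 56δ².
Rearranged: 56δ² + 61δ − 81.65 = 0.
By the quadratic formula (taking the positive root), δ = (−61 + √22010.60) / 112 ≈ 0.780.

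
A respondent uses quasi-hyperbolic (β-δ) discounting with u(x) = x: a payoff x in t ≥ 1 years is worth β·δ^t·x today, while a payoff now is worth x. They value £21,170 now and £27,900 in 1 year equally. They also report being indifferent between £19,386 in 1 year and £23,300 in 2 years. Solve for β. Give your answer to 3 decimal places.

From the later pair, β·δ^1·19386 = β·δ^2·23300; dividing through, δ = 19386/23300 = 0.83202.
Now use the now-vs-future pair: 21170 = β·δ·27900 gives β = 21170/(0.83202·27900) ≈ 0.912.

β ≈ 0.912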